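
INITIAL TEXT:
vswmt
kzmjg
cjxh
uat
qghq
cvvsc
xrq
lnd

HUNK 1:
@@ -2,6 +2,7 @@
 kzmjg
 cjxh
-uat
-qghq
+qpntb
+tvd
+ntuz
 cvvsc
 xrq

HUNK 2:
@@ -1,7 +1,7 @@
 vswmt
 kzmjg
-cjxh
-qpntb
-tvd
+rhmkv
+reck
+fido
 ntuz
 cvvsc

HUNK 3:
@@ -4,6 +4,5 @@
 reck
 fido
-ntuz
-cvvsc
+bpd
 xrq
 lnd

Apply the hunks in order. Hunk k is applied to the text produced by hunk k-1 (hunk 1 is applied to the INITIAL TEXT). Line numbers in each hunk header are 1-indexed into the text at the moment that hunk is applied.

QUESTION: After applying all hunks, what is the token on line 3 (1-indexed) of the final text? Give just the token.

Hunk 1: at line 2 remove [uat,qghq] add [qpntb,tvd,ntuz] -> 9 lines: vswmt kzmjg cjxh qpntb tvd ntuz cvvsc xrq lnd
Hunk 2: at line 1 remove [cjxh,qpntb,tvd] add [rhmkv,reck,fido] -> 9 lines: vswmt kzmjg rhmkv reck fido ntuz cvvsc xrq lnd
Hunk 3: at line 4 remove [ntuz,cvvsc] add [bpd] -> 8 lines: vswmt kzmjg rhmkv reck fido bpd xrq lnd
Final line 3: rhmkv

Answer: rhmkv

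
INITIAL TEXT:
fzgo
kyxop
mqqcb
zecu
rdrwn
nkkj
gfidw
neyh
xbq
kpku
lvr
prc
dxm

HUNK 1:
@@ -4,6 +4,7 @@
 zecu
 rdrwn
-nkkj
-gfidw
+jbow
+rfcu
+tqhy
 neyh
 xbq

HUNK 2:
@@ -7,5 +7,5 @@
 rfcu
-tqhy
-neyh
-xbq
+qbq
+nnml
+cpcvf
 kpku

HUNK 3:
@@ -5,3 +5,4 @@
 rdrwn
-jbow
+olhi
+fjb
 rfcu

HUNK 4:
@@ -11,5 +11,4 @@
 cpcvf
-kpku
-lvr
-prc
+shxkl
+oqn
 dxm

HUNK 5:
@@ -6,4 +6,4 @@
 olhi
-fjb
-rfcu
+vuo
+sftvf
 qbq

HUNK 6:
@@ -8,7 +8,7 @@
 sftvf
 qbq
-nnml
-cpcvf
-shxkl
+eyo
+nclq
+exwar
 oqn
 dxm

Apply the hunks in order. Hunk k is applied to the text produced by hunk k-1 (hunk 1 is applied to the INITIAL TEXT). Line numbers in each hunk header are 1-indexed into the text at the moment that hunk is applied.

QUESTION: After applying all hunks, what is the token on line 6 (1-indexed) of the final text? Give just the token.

Answer: olhi

Derivation:
Hunk 1: at line 4 remove [nkkj,gfidw] add [jbow,rfcu,tqhy] -> 14 lines: fzgo kyxop mqqcb zecu rdrwn jbow rfcu tqhy neyh xbq kpku lvr prc dxm
Hunk 2: at line 7 remove [tqhy,neyh,xbq] add [qbq,nnml,cpcvf] -> 14 lines: fzgo kyxop mqqcb zecu rdrwn jbow rfcu qbq nnml cpcvf kpku lvr prc dxm
Hunk 3: at line 5 remove [jbow] add [olhi,fjb] -> 15 lines: fzgo kyxop mqqcb zecu rdrwn olhi fjb rfcu qbq nnml cpcvf kpku lvr prc dxm
Hunk 4: at line 11 remove [kpku,lvr,prc] add [shxkl,oqn] -> 14 lines: fzgo kyxop mqqcb zecu rdrwn olhi fjb rfcu qbq nnml cpcvf shxkl oqn dxm
Hunk 5: at line 6 remove [fjb,rfcu] add [vuo,sftvf] -> 14 lines: fzgo kyxop mqqcb zecu rdrwn olhi vuo sftvf qbq nnml cpcvf shxkl oqn dxm
Hunk 6: at line 8 remove [nnml,cpcvf,shxkl] add [eyo,nclq,exwar] -> 14 lines: fzgo kyxop mqqcb zecu rdrwn olhi vuo sftvf qbq eyo nclq exwar oqn dxm
Final line 6: olhi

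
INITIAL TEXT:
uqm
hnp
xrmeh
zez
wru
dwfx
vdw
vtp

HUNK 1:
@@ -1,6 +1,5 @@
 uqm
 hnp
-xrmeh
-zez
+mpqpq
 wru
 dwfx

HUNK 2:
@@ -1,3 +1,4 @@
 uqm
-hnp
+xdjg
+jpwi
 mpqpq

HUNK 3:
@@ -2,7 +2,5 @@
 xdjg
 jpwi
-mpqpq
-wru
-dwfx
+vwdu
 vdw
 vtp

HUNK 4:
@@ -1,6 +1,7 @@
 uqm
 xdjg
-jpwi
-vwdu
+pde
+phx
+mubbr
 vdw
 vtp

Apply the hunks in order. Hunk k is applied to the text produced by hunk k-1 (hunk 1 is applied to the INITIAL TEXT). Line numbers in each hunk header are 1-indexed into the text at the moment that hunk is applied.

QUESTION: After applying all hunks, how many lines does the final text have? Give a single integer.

Hunk 1: at line 1 remove [xrmeh,zez] add [mpqpq] -> 7 lines: uqm hnp mpqpq wru dwfx vdw vtp
Hunk 2: at line 1 remove [hnp] add [xdjg,jpwi] -> 8 lines: uqm xdjg jpwi mpqpq wru dwfx vdw vtp
Hunk 3: at line 2 remove [mpqpq,wru,dwfx] add [vwdu] -> 6 lines: uqm xdjg jpwi vwdu vdw vtp
Hunk 4: at line 1 remove [jpwi,vwdu] add [pde,phx,mubbr] -> 7 lines: uqm xdjg pde phx mubbr vdw vtp
Final line count: 7

Answer: 7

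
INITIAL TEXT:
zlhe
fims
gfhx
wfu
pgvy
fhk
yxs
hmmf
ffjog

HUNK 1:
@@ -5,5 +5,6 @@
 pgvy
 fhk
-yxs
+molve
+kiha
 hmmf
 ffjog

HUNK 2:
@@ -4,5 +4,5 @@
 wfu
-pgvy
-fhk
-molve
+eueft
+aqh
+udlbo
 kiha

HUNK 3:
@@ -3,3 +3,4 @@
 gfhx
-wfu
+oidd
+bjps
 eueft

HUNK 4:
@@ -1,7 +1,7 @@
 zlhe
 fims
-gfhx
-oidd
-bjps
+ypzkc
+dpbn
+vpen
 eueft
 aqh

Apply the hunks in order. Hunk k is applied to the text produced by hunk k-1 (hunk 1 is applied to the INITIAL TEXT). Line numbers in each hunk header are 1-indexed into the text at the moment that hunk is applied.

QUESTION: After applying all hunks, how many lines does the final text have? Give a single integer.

Answer: 11

Derivation:
Hunk 1: at line 5 remove [yxs] add [molve,kiha] -> 10 lines: zlhe fims gfhx wfu pgvy fhk molve kiha hmmf ffjog
Hunk 2: at line 4 remove [pgvy,fhk,molve] add [eueft,aqh,udlbo] -> 10 lines: zlhe fims gfhx wfu eueft aqh udlbo kiha hmmf ffjog
Hunk 3: at line 3 remove [wfu] add [oidd,bjps] -> 11 lines: zlhe fims gfhx oidd bjps eueft aqh udlbo kiha hmmf ffjog
Hunk 4: at line 1 remove [gfhx,oidd,bjps] add [ypzkc,dpbn,vpen] -> 11 lines: zlhe fims ypzkc dpbn vpen eueft aqh udlbo kiha hmmf ffjog
Final line count: 11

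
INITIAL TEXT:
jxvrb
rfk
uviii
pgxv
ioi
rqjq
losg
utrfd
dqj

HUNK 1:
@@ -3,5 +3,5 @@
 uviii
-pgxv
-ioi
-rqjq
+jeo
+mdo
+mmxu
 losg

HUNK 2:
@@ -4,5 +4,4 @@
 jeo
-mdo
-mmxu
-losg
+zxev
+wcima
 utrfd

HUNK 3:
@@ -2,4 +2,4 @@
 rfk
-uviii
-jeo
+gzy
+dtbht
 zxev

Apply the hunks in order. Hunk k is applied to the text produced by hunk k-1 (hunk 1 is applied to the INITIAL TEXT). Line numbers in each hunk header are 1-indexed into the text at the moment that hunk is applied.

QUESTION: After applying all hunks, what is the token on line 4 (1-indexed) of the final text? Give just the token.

Answer: dtbht

Derivation:
Hunk 1: at line 3 remove [pgxv,ioi,rqjq] add [jeo,mdo,mmxu] -> 9 lines: jxvrb rfk uviii jeo mdo mmxu losg utrfd dqj
Hunk 2: at line 4 remove [mdo,mmxu,losg] add [zxev,wcima] -> 8 lines: jxvrb rfk uviii jeo zxev wcima utrfd dqj
Hunk 3: at line 2 remove [uviii,jeo] add [gzy,dtbht] -> 8 lines: jxvrb rfk gzy dtbht zxev wcima utrfd dqj
Final line 4: dtbht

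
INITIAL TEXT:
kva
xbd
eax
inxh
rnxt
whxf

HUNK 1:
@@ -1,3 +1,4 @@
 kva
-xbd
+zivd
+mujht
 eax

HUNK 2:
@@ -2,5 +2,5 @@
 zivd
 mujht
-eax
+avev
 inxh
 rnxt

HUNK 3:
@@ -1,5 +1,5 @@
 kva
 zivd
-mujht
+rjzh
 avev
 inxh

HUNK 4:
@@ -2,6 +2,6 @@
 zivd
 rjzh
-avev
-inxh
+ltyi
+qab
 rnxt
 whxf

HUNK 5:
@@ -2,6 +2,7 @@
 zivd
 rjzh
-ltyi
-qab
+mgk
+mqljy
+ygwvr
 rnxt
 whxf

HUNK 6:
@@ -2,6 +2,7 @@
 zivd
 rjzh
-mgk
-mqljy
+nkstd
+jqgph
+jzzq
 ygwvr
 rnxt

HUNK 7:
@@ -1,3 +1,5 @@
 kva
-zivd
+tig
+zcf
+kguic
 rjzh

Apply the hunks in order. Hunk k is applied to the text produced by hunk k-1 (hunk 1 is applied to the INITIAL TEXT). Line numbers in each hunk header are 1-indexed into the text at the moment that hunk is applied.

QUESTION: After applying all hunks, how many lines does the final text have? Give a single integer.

Hunk 1: at line 1 remove [xbd] add [zivd,mujht] -> 7 lines: kva zivd mujht eax inxh rnxt whxf
Hunk 2: at line 2 remove [eax] add [avev] -> 7 lines: kva zivd mujht avev inxh rnxt whxf
Hunk 3: at line 1 remove [mujht] add [rjzh] -> 7 lines: kva zivd rjzh avev inxh rnxt whxf
Hunk 4: at line 2 remove [avev,inxh] add [ltyi,qab] -> 7 lines: kva zivd rjzh ltyi qab rnxt whxf
Hunk 5: at line 2 remove [ltyi,qab] add [mgk,mqljy,ygwvr] -> 8 lines: kva zivd rjzh mgk mqljy ygwvr rnxt whxf
Hunk 6: at line 2 remove [mgk,mqljy] add [nkstd,jqgph,jzzq] -> 9 lines: kva zivd rjzh nkstd jqgph jzzq ygwvr rnxt whxf
Hunk 7: at line 1 remove [zivd] add [tig,zcf,kguic] -> 11 lines: kva tig zcf kguic rjzh nkstd jqgph jzzq ygwvr rnxt whxf
Final line count: 11

Answer: 11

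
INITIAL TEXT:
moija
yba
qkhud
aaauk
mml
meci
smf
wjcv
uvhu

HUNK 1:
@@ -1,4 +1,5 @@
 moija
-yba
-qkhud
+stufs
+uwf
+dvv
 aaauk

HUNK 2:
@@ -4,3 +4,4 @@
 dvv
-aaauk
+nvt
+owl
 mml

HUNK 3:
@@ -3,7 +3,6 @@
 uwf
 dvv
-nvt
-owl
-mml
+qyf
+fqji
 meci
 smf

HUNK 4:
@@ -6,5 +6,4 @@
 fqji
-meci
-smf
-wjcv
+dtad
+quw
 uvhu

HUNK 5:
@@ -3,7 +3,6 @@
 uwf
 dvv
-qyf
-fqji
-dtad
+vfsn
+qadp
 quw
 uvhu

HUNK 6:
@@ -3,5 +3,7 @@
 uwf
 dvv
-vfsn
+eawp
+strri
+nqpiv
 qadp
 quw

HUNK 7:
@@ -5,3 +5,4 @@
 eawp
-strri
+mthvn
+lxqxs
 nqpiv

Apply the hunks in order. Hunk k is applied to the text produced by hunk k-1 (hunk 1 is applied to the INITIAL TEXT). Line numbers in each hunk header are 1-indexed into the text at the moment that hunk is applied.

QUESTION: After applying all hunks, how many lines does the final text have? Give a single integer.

Answer: 11

Derivation:
Hunk 1: at line 1 remove [yba,qkhud] add [stufs,uwf,dvv] -> 10 lines: moija stufs uwf dvv aaauk mml meci smf wjcv uvhu
Hunk 2: at line 4 remove [aaauk] add [nvt,owl] -> 11 lines: moija stufs uwf dvv nvt owl mml meci smf wjcv uvhu
Hunk 3: at line 3 remove [nvt,owl,mml] add [qyf,fqji] -> 10 lines: moija stufs uwf dvv qyf fqji meci smf wjcv uvhu
Hunk 4: at line 6 remove [meci,smf,wjcv] add [dtad,quw] -> 9 lines: moija stufs uwf dvv qyf fqji dtad quw uvhu
Hunk 5: at line 3 remove [qyf,fqji,dtad] add [vfsn,qadp] -> 8 lines: moija stufs uwf dvv vfsn qadp quw uvhu
Hunk 6: at line 3 remove [vfsn] add [eawp,strri,nqpiv] -> 10 lines: moija stufs uwf dvv eawp strri nqpiv qadp quw uvhu
Hunk 7: at line 5 remove [strri] add [mthvn,lxqxs] -> 11 lines: moija stufs uwf dvv eawp mthvn lxqxs nqpiv qadp quw uvhu
Final line count: 11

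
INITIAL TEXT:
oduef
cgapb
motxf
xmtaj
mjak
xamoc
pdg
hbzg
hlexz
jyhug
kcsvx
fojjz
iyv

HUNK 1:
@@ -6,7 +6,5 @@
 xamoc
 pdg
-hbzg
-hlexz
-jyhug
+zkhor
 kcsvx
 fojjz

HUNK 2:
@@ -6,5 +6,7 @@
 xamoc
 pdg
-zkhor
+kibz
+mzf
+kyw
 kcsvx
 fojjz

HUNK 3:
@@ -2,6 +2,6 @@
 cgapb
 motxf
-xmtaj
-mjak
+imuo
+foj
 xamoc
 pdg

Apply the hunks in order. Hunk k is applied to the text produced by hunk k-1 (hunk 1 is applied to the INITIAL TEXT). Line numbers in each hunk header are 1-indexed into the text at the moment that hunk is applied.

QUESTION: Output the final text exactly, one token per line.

Hunk 1: at line 6 remove [hbzg,hlexz,jyhug] add [zkhor] -> 11 lines: oduef cgapb motxf xmtaj mjak xamoc pdg zkhor kcsvx fojjz iyv
Hunk 2: at line 6 remove [zkhor] add [kibz,mzf,kyw] -> 13 lines: oduef cgapb motxf xmtaj mjak xamoc pdg kibz mzf kyw kcsvx fojjz iyv
Hunk 3: at line 2 remove [xmtaj,mjak] add [imuo,foj] -> 13 lines: oduef cgapb motxf imuo foj xamoc pdg kibz mzf kyw kcsvx fojjz iyv

Answer: oduef
cgapb
motxf
imuo
foj
xamoc
pdg
kibz
mzf
kyw
kcsvx
fojjz
iyv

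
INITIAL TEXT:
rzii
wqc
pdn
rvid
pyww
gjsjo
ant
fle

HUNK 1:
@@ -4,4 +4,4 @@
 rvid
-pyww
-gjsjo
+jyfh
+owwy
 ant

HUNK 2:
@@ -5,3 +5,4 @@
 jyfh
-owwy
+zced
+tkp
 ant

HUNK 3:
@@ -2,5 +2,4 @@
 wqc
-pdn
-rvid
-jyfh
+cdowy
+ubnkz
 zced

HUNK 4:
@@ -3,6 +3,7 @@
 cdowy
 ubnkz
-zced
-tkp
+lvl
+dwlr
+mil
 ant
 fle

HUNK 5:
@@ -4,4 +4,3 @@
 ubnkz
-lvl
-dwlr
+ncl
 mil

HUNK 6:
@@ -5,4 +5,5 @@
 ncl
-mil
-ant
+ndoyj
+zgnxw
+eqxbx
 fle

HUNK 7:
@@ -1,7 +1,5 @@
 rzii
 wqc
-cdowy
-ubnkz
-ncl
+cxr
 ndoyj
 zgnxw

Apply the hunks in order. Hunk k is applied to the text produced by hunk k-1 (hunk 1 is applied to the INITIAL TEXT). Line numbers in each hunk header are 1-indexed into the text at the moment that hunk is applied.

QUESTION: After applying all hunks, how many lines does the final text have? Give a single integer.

Hunk 1: at line 4 remove [pyww,gjsjo] add [jyfh,owwy] -> 8 lines: rzii wqc pdn rvid jyfh owwy ant fle
Hunk 2: at line 5 remove [owwy] add [zced,tkp] -> 9 lines: rzii wqc pdn rvid jyfh zced tkp ant fle
Hunk 3: at line 2 remove [pdn,rvid,jyfh] add [cdowy,ubnkz] -> 8 lines: rzii wqc cdowy ubnkz zced tkp ant fle
Hunk 4: at line 3 remove [zced,tkp] add [lvl,dwlr,mil] -> 9 lines: rzii wqc cdowy ubnkz lvl dwlr mil ant fle
Hunk 5: at line 4 remove [lvl,dwlr] add [ncl] -> 8 lines: rzii wqc cdowy ubnkz ncl mil ant fle
Hunk 6: at line 5 remove [mil,ant] add [ndoyj,zgnxw,eqxbx] -> 9 lines: rzii wqc cdowy ubnkz ncl ndoyj zgnxw eqxbx fle
Hunk 7: at line 1 remove [cdowy,ubnkz,ncl] add [cxr] -> 7 lines: rzii wqc cxr ndoyj zgnxw eqxbx fle
Final line count: 7

Answer: 7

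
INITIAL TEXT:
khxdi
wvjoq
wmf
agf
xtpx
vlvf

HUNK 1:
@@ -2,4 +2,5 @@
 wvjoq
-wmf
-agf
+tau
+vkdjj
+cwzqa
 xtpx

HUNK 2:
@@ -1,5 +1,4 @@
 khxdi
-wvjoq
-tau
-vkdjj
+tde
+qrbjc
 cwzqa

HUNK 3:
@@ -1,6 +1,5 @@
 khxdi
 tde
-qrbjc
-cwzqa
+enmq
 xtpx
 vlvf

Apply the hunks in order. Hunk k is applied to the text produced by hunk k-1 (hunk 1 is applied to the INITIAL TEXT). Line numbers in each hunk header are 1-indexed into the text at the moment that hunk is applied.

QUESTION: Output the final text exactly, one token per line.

Answer: khxdi
tde
enmq
xtpx
vlvf

Derivation:
Hunk 1: at line 2 remove [wmf,agf] add [tau,vkdjj,cwzqa] -> 7 lines: khxdi wvjoq tau vkdjj cwzqa xtpx vlvf
Hunk 2: at line 1 remove [wvjoq,tau,vkdjj] add [tde,qrbjc] -> 6 lines: khxdi tde qrbjc cwzqa xtpx vlvf
Hunk 3: at line 1 remove [qrbjc,cwzqa] add [enmq] -> 5 lines: khxdi tde enmq xtpx vlvf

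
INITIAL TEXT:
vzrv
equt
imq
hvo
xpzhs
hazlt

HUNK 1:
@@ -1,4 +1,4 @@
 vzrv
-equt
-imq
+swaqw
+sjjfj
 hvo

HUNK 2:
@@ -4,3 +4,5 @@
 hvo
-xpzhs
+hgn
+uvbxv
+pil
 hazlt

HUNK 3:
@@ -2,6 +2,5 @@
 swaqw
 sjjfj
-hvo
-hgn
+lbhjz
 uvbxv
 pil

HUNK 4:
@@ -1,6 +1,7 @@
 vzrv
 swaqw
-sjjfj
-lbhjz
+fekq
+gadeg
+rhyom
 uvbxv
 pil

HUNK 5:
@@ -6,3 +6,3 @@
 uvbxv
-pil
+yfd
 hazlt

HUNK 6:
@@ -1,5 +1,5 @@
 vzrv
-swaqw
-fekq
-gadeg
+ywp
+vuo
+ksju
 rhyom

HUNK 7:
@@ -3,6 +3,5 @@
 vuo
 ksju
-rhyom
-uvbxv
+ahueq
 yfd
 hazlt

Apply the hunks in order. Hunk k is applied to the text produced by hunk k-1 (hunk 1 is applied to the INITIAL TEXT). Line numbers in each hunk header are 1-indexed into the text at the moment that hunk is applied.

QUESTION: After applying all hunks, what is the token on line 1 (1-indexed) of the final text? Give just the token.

Hunk 1: at line 1 remove [equt,imq] add [swaqw,sjjfj] -> 6 lines: vzrv swaqw sjjfj hvo xpzhs hazlt
Hunk 2: at line 4 remove [xpzhs] add [hgn,uvbxv,pil] -> 8 lines: vzrv swaqw sjjfj hvo hgn uvbxv pil hazlt
Hunk 3: at line 2 remove [hvo,hgn] add [lbhjz] -> 7 lines: vzrv swaqw sjjfj lbhjz uvbxv pil hazlt
Hunk 4: at line 1 remove [sjjfj,lbhjz] add [fekq,gadeg,rhyom] -> 8 lines: vzrv swaqw fekq gadeg rhyom uvbxv pil hazlt
Hunk 5: at line 6 remove [pil] add [yfd] -> 8 lines: vzrv swaqw fekq gadeg rhyom uvbxv yfd hazlt
Hunk 6: at line 1 remove [swaqw,fekq,gadeg] add [ywp,vuo,ksju] -> 8 lines: vzrv ywp vuo ksju rhyom uvbxv yfd hazlt
Hunk 7: at line 3 remove [rhyom,uvbxv] add [ahueq] -> 7 lines: vzrv ywp vuo ksju ahueq yfd hazlt
Final line 1: vzrv

Answer: vzrv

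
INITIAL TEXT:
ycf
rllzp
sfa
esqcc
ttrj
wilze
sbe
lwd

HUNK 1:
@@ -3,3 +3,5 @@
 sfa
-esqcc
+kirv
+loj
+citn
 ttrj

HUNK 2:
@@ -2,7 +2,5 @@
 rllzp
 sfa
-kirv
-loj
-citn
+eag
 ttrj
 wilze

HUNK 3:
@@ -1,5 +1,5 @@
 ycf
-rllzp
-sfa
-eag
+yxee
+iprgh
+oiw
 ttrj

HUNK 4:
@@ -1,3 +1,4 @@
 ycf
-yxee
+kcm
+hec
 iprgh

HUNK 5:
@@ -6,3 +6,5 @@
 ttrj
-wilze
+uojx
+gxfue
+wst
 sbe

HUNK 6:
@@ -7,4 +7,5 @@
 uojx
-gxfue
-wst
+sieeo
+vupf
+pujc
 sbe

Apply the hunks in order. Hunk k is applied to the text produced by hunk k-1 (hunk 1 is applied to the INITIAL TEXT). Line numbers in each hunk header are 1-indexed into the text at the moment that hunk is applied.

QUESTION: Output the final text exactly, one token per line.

Answer: ycf
kcm
hec
iprgh
oiw
ttrj
uojx
sieeo
vupf
pujc
sbe
lwd

Derivation:
Hunk 1: at line 3 remove [esqcc] add [kirv,loj,citn] -> 10 lines: ycf rllzp sfa kirv loj citn ttrj wilze sbe lwd
Hunk 2: at line 2 remove [kirv,loj,citn] add [eag] -> 8 lines: ycf rllzp sfa eag ttrj wilze sbe lwd
Hunk 3: at line 1 remove [rllzp,sfa,eag] add [yxee,iprgh,oiw] -> 8 lines: ycf yxee iprgh oiw ttrj wilze sbe lwd
Hunk 4: at line 1 remove [yxee] add [kcm,hec] -> 9 lines: ycf kcm hec iprgh oiw ttrj wilze sbe lwd
Hunk 5: at line 6 remove [wilze] add [uojx,gxfue,wst] -> 11 lines: ycf kcm hec iprgh oiw ttrj uojx gxfue wst sbe lwd
Hunk 6: at line 7 remove [gxfue,wst] add [sieeo,vupf,pujc] -> 12 lines: ycf kcm hec iprgh oiw ttrj uojx sieeo vupf pujc sbe lwd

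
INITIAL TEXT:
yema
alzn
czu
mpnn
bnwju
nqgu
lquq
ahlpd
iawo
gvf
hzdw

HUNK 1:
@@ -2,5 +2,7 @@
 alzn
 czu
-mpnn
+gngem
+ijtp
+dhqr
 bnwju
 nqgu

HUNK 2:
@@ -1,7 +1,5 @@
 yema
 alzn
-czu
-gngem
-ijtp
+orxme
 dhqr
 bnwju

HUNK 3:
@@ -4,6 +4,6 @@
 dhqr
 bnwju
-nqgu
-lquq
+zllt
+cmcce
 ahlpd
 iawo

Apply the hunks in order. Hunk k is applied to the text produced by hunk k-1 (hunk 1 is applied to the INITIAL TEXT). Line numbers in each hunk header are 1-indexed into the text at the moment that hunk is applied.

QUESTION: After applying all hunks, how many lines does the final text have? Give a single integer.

Answer: 11

Derivation:
Hunk 1: at line 2 remove [mpnn] add [gngem,ijtp,dhqr] -> 13 lines: yema alzn czu gngem ijtp dhqr bnwju nqgu lquq ahlpd iawo gvf hzdw
Hunk 2: at line 1 remove [czu,gngem,ijtp] add [orxme] -> 11 lines: yema alzn orxme dhqr bnwju nqgu lquq ahlpd iawo gvf hzdw
Hunk 3: at line 4 remove [nqgu,lquq] add [zllt,cmcce] -> 11 lines: yema alzn orxme dhqr bnwju zllt cmcce ahlpd iawo gvf hzdw
Final line count: 11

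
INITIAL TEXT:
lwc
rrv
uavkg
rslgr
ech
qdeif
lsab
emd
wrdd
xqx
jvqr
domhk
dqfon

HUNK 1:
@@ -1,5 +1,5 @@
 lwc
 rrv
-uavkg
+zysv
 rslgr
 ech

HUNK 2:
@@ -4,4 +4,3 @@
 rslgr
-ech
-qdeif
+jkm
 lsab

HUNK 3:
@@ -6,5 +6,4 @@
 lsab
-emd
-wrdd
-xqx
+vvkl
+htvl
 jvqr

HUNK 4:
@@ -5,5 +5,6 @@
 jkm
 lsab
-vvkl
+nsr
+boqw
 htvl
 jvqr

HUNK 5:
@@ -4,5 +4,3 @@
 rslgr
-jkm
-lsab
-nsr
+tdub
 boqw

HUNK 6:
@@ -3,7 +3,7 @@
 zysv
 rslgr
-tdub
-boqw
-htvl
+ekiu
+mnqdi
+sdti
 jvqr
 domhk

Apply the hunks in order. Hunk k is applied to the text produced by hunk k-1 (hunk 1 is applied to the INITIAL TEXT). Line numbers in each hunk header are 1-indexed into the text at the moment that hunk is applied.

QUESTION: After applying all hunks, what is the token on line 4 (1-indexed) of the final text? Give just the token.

Answer: rslgr

Derivation:
Hunk 1: at line 1 remove [uavkg] add [zysv] -> 13 lines: lwc rrv zysv rslgr ech qdeif lsab emd wrdd xqx jvqr domhk dqfon
Hunk 2: at line 4 remove [ech,qdeif] add [jkm] -> 12 lines: lwc rrv zysv rslgr jkm lsab emd wrdd xqx jvqr domhk dqfon
Hunk 3: at line 6 remove [emd,wrdd,xqx] add [vvkl,htvl] -> 11 lines: lwc rrv zysv rslgr jkm lsab vvkl htvl jvqr domhk dqfon
Hunk 4: at line 5 remove [vvkl] add [nsr,boqw] -> 12 lines: lwc rrv zysv rslgr jkm lsab nsr boqw htvl jvqr domhk dqfon
Hunk 5: at line 4 remove [jkm,lsab,nsr] add [tdub] -> 10 lines: lwc rrv zysv rslgr tdub boqw htvl jvqr domhk dqfon
Hunk 6: at line 3 remove [tdub,boqw,htvl] add [ekiu,mnqdi,sdti] -> 10 lines: lwc rrv zysv rslgr ekiu mnqdi sdti jvqr domhk dqfon
Final line 4: rslgr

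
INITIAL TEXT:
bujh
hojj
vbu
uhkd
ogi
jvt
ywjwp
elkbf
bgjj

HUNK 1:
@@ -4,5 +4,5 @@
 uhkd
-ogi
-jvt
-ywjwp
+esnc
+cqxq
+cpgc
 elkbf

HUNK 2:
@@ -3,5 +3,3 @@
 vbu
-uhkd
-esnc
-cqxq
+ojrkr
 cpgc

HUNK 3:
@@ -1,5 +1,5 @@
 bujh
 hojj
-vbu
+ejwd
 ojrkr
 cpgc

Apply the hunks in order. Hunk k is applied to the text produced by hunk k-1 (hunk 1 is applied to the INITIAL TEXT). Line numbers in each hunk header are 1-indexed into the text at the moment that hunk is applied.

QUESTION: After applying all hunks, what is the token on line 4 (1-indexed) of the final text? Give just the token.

Hunk 1: at line 4 remove [ogi,jvt,ywjwp] add [esnc,cqxq,cpgc] -> 9 lines: bujh hojj vbu uhkd esnc cqxq cpgc elkbf bgjj
Hunk 2: at line 3 remove [uhkd,esnc,cqxq] add [ojrkr] -> 7 lines: bujh hojj vbu ojrkr cpgc elkbf bgjj
Hunk 3: at line 1 remove [vbu] add [ejwd] -> 7 lines: bujh hojj ejwd ojrkr cpgc elkbf bgjj
Final line 4: ojrkr

Answer: ojrkr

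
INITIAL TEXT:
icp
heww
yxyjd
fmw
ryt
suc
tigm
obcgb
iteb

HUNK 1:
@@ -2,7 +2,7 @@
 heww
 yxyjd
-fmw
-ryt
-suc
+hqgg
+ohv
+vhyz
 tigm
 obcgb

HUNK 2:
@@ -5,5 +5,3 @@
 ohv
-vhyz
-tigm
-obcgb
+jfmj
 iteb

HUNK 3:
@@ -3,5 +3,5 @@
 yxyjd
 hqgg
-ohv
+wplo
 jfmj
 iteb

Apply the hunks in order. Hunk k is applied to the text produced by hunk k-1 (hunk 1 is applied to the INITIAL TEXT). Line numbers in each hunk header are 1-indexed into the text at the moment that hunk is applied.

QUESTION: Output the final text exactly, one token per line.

Answer: icp
heww
yxyjd
hqgg
wplo
jfmj
iteb

Derivation:
Hunk 1: at line 2 remove [fmw,ryt,suc] add [hqgg,ohv,vhyz] -> 9 lines: icp heww yxyjd hqgg ohv vhyz tigm obcgb iteb
Hunk 2: at line 5 remove [vhyz,tigm,obcgb] add [jfmj] -> 7 lines: icp heww yxyjd hqgg ohv jfmj iteb
Hunk 3: at line 3 remove [ohv] add [wplo] -> 7 lines: icp heww yxyjd hqgg wplo jfmj iteb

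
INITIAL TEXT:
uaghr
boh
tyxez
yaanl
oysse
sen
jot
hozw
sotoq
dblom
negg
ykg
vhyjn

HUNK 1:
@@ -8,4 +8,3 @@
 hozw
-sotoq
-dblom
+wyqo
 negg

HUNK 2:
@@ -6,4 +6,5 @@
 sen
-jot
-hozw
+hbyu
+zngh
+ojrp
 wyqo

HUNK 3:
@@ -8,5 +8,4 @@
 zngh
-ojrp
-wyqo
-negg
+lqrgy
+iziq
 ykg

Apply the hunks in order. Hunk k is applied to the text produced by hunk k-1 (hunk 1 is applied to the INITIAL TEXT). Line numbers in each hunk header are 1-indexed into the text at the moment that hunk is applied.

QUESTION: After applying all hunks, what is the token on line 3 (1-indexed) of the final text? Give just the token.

Answer: tyxez

Derivation:
Hunk 1: at line 8 remove [sotoq,dblom] add [wyqo] -> 12 lines: uaghr boh tyxez yaanl oysse sen jot hozw wyqo negg ykg vhyjn
Hunk 2: at line 6 remove [jot,hozw] add [hbyu,zngh,ojrp] -> 13 lines: uaghr boh tyxez yaanl oysse sen hbyu zngh ojrp wyqo negg ykg vhyjn
Hunk 3: at line 8 remove [ojrp,wyqo,negg] add [lqrgy,iziq] -> 12 lines: uaghr boh tyxez yaanl oysse sen hbyu zngh lqrgy iziq ykg vhyjn
Final line 3: tyxez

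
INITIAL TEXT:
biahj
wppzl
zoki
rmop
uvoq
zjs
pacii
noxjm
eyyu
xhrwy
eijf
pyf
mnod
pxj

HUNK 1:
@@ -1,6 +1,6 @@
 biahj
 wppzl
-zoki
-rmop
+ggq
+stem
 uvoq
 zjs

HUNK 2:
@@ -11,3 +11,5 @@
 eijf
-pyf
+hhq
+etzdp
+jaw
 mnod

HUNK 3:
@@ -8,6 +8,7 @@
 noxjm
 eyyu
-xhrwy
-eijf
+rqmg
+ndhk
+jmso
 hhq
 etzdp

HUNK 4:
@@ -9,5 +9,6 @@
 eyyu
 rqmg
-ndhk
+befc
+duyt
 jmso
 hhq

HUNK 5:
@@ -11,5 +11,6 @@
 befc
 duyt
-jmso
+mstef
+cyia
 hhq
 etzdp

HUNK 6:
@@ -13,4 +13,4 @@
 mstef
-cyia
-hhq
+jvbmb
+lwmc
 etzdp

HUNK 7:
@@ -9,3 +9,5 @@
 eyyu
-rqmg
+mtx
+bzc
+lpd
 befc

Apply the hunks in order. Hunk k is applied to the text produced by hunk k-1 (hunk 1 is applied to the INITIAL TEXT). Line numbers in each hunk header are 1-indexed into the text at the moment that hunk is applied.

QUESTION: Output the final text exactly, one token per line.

Hunk 1: at line 1 remove [zoki,rmop] add [ggq,stem] -> 14 lines: biahj wppzl ggq stem uvoq zjs pacii noxjm eyyu xhrwy eijf pyf mnod pxj
Hunk 2: at line 11 remove [pyf] add [hhq,etzdp,jaw] -> 16 lines: biahj wppzl ggq stem uvoq zjs pacii noxjm eyyu xhrwy eijf hhq etzdp jaw mnod pxj
Hunk 3: at line 8 remove [xhrwy,eijf] add [rqmg,ndhk,jmso] -> 17 lines: biahj wppzl ggq stem uvoq zjs pacii noxjm eyyu rqmg ndhk jmso hhq etzdp jaw mnod pxj
Hunk 4: at line 9 remove [ndhk] add [befc,duyt] -> 18 lines: biahj wppzl ggq stem uvoq zjs pacii noxjm eyyu rqmg befc duyt jmso hhq etzdp jaw mnod pxj
Hunk 5: at line 11 remove [jmso] add [mstef,cyia] -> 19 lines: biahj wppzl ggq stem uvoq zjs pacii noxjm eyyu rqmg befc duyt mstef cyia hhq etzdp jaw mnod pxj
Hunk 6: at line 13 remove [cyia,hhq] add [jvbmb,lwmc] -> 19 lines: biahj wppzl ggq stem uvoq zjs pacii noxjm eyyu rqmg befc duyt mstef jvbmb lwmc etzdp jaw mnod pxj
Hunk 7: at line 9 remove [rqmg] add [mtx,bzc,lpd] -> 21 lines: biahj wppzl ggq stem uvoq zjs pacii noxjm eyyu mtx bzc lpd befc duyt mstef jvbmb lwmc etzdp jaw mnod pxj

Answer: biahj
wppzl
ggq
stem
uvoq
zjs
pacii
noxjm
eyyu
mtx
bzc
lpd
befc
duyt
mstef
jvbmb
lwmc
etzdp
jaw
mnod
pxj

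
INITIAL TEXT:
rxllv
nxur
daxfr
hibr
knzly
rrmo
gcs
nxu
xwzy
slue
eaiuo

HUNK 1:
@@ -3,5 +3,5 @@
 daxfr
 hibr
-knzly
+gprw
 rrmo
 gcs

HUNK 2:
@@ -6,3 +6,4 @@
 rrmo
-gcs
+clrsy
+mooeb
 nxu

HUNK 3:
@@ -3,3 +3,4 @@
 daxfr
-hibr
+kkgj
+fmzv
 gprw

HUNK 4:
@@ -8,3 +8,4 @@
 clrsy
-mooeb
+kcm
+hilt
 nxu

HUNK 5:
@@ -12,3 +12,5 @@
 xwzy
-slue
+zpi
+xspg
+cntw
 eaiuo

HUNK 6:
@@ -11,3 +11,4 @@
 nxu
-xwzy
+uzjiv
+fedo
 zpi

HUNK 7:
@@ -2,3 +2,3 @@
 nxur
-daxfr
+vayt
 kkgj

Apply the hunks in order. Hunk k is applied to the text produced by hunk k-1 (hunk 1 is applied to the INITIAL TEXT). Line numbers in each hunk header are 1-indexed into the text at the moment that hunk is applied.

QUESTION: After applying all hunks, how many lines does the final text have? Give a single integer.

Hunk 1: at line 3 remove [knzly] add [gprw] -> 11 lines: rxllv nxur daxfr hibr gprw rrmo gcs nxu xwzy slue eaiuo
Hunk 2: at line 6 remove [gcs] add [clrsy,mooeb] -> 12 lines: rxllv nxur daxfr hibr gprw rrmo clrsy mooeb nxu xwzy slue eaiuo
Hunk 3: at line 3 remove [hibr] add [kkgj,fmzv] -> 13 lines: rxllv nxur daxfr kkgj fmzv gprw rrmo clrsy mooeb nxu xwzy slue eaiuo
Hunk 4: at line 8 remove [mooeb] add [kcm,hilt] -> 14 lines: rxllv nxur daxfr kkgj fmzv gprw rrmo clrsy kcm hilt nxu xwzy slue eaiuo
Hunk 5: at line 12 remove [slue] add [zpi,xspg,cntw] -> 16 lines: rxllv nxur daxfr kkgj fmzv gprw rrmo clrsy kcm hilt nxu xwzy zpi xspg cntw eaiuo
Hunk 6: at line 11 remove [xwzy] add [uzjiv,fedo] -> 17 lines: rxllv nxur daxfr kkgj fmzv gprw rrmo clrsy kcm hilt nxu uzjiv fedo zpi xspg cntw eaiuo
Hunk 7: at line 2 remove [daxfr] add [vayt] -> 17 lines: rxllv nxur vayt kkgj fmzv gprw rrmo clrsy kcm hilt nxu uzjiv fedo zpi xspg cntw eaiuo
Final line count: 17

Answer: 17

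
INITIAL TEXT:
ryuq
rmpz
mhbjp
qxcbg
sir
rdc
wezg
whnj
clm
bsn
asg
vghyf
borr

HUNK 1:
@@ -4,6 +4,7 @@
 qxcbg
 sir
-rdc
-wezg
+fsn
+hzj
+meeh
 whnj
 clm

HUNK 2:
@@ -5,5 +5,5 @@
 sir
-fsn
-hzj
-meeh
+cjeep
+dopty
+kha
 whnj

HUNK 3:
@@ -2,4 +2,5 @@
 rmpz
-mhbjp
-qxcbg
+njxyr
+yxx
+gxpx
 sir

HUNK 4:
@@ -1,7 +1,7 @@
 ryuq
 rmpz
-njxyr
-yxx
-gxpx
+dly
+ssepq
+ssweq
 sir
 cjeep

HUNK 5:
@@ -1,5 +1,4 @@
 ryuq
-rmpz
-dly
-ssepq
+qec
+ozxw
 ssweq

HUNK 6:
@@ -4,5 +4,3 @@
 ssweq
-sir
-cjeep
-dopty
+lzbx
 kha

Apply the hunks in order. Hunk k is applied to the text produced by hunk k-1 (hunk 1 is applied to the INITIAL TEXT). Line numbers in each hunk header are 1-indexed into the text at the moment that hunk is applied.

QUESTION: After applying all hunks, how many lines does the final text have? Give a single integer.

Hunk 1: at line 4 remove [rdc,wezg] add [fsn,hzj,meeh] -> 14 lines: ryuq rmpz mhbjp qxcbg sir fsn hzj meeh whnj clm bsn asg vghyf borr
Hunk 2: at line 5 remove [fsn,hzj,meeh] add [cjeep,dopty,kha] -> 14 lines: ryuq rmpz mhbjp qxcbg sir cjeep dopty kha whnj clm bsn asg vghyf borr
Hunk 3: at line 2 remove [mhbjp,qxcbg] add [njxyr,yxx,gxpx] -> 15 lines: ryuq rmpz njxyr yxx gxpx sir cjeep dopty kha whnj clm bsn asg vghyf borr
Hunk 4: at line 1 remove [njxyr,yxx,gxpx] add [dly,ssepq,ssweq] -> 15 lines: ryuq rmpz dly ssepq ssweq sir cjeep dopty kha whnj clm bsn asg vghyf borr
Hunk 5: at line 1 remove [rmpz,dly,ssepq] add [qec,ozxw] -> 14 lines: ryuq qec ozxw ssweq sir cjeep dopty kha whnj clm bsn asg vghyf borr
Hunk 6: at line 4 remove [sir,cjeep,dopty] add [lzbx] -> 12 lines: ryuq qec ozxw ssweq lzbx kha whnj clm bsn asg vghyf borr
Final line count: 12

Answer: 12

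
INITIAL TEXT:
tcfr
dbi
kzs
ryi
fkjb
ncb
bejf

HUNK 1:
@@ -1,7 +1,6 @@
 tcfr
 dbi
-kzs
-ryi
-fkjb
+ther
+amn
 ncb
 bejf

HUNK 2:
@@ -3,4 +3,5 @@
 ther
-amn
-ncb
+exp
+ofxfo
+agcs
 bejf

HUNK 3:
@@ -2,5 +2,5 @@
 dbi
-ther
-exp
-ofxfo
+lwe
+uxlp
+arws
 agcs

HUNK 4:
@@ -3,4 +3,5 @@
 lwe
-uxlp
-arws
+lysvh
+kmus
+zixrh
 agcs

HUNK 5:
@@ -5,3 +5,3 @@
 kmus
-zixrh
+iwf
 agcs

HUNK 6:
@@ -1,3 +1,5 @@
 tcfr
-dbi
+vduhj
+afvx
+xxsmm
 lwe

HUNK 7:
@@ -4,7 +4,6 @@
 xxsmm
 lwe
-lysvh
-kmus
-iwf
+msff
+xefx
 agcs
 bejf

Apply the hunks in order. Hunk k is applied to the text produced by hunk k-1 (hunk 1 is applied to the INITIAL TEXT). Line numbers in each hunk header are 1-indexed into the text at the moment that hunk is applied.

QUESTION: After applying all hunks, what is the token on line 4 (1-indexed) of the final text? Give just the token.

Hunk 1: at line 1 remove [kzs,ryi,fkjb] add [ther,amn] -> 6 lines: tcfr dbi ther amn ncb bejf
Hunk 2: at line 3 remove [amn,ncb] add [exp,ofxfo,agcs] -> 7 lines: tcfr dbi ther exp ofxfo agcs bejf
Hunk 3: at line 2 remove [ther,exp,ofxfo] add [lwe,uxlp,arws] -> 7 lines: tcfr dbi lwe uxlp arws agcs bejf
Hunk 4: at line 3 remove [uxlp,arws] add [lysvh,kmus,zixrh] -> 8 lines: tcfr dbi lwe lysvh kmus zixrh agcs bejf
Hunk 5: at line 5 remove [zixrh] add [iwf] -> 8 lines: tcfr dbi lwe lysvh kmus iwf agcs bejf
Hunk 6: at line 1 remove [dbi] add [vduhj,afvx,xxsmm] -> 10 lines: tcfr vduhj afvx xxsmm lwe lysvh kmus iwf agcs bejf
Hunk 7: at line 4 remove [lysvh,kmus,iwf] add [msff,xefx] -> 9 lines: tcfr vduhj afvx xxsmm lwe msff xefx agcs bejf
Final line 4: xxsmm

Answer: xxsmm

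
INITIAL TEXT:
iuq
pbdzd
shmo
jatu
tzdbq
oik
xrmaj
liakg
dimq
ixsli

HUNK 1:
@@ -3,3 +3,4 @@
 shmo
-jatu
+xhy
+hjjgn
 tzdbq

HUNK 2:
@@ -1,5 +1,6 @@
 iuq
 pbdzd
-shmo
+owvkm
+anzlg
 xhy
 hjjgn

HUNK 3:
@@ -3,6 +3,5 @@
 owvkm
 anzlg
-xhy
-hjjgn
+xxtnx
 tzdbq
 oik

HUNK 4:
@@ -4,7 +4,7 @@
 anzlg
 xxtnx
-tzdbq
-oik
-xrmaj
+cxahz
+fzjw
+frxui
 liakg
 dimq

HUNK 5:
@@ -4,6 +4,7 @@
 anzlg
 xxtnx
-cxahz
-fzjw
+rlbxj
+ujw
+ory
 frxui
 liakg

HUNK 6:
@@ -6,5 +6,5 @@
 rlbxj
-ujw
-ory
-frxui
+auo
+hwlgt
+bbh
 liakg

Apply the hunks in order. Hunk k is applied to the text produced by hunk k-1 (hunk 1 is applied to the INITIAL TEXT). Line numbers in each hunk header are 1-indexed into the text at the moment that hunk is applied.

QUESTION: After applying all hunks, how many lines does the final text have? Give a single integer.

Hunk 1: at line 3 remove [jatu] add [xhy,hjjgn] -> 11 lines: iuq pbdzd shmo xhy hjjgn tzdbq oik xrmaj liakg dimq ixsli
Hunk 2: at line 1 remove [shmo] add [owvkm,anzlg] -> 12 lines: iuq pbdzd owvkm anzlg xhy hjjgn tzdbq oik xrmaj liakg dimq ixsli
Hunk 3: at line 3 remove [xhy,hjjgn] add [xxtnx] -> 11 lines: iuq pbdzd owvkm anzlg xxtnx tzdbq oik xrmaj liakg dimq ixsli
Hunk 4: at line 4 remove [tzdbq,oik,xrmaj] add [cxahz,fzjw,frxui] -> 11 lines: iuq pbdzd owvkm anzlg xxtnx cxahz fzjw frxui liakg dimq ixsli
Hunk 5: at line 4 remove [cxahz,fzjw] add [rlbxj,ujw,ory] -> 12 lines: iuq pbdzd owvkm anzlg xxtnx rlbxj ujw ory frxui liakg dimq ixsli
Hunk 6: at line 6 remove [ujw,ory,frxui] add [auo,hwlgt,bbh] -> 12 lines: iuq pbdzd owvkm anzlg xxtnx rlbxj auo hwlgt bbh liakg dimq ixsli
Final line count: 12

Answer: 12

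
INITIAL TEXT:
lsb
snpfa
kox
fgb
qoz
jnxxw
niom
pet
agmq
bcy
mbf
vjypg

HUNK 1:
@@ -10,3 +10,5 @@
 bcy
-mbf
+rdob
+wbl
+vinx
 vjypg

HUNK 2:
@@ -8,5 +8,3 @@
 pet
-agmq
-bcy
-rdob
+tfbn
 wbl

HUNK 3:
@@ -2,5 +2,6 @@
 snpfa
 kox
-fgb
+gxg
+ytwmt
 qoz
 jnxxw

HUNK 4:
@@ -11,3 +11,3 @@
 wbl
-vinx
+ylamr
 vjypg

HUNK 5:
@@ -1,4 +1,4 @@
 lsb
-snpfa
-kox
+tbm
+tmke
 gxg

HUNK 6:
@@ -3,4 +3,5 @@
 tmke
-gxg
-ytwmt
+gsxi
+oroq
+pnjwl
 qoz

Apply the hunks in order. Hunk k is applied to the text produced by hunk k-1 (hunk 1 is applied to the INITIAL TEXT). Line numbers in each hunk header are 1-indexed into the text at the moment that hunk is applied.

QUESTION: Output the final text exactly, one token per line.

Answer: lsb
tbm
tmke
gsxi
oroq
pnjwl
qoz
jnxxw
niom
pet
tfbn
wbl
ylamr
vjypg

Derivation:
Hunk 1: at line 10 remove [mbf] add [rdob,wbl,vinx] -> 14 lines: lsb snpfa kox fgb qoz jnxxw niom pet agmq bcy rdob wbl vinx vjypg
Hunk 2: at line 8 remove [agmq,bcy,rdob] add [tfbn] -> 12 lines: lsb snpfa kox fgb qoz jnxxw niom pet tfbn wbl vinx vjypg
Hunk 3: at line 2 remove [fgb] add [gxg,ytwmt] -> 13 lines: lsb snpfa kox gxg ytwmt qoz jnxxw niom pet tfbn wbl vinx vjypg
Hunk 4: at line 11 remove [vinx] add [ylamr] -> 13 lines: lsb snpfa kox gxg ytwmt qoz jnxxw niom pet tfbn wbl ylamr vjypg
Hunk 5: at line 1 remove [snpfa,kox] add [tbm,tmke] -> 13 lines: lsb tbm tmke gxg ytwmt qoz jnxxw niom pet tfbn wbl ylamr vjypg
Hunk 6: at line 3 remove [gxg,ytwmt] add [gsxi,oroq,pnjwl] -> 14 lines: lsb tbm tmke gsxi oroq pnjwl qoz jnxxw niom pet tfbn wbl ylamr vjypg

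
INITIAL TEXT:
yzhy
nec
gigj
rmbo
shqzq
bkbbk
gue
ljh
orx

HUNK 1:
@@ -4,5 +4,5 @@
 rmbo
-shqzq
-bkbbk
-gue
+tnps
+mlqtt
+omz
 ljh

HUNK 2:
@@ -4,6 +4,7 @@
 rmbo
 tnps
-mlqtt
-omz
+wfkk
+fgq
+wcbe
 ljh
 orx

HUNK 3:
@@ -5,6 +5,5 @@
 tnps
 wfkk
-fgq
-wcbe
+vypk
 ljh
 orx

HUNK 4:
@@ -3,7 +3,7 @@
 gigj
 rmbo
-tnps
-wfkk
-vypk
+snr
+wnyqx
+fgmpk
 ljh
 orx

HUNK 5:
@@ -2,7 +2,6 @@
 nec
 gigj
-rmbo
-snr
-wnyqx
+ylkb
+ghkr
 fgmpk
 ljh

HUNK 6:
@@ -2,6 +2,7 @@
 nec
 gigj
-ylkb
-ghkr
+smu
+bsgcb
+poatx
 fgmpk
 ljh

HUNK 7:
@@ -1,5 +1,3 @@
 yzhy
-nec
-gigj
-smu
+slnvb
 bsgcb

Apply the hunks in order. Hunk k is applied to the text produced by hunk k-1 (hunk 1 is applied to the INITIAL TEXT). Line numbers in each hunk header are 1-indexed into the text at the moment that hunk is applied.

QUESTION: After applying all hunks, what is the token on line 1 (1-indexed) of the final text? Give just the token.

Hunk 1: at line 4 remove [shqzq,bkbbk,gue] add [tnps,mlqtt,omz] -> 9 lines: yzhy nec gigj rmbo tnps mlqtt omz ljh orx
Hunk 2: at line 4 remove [mlqtt,omz] add [wfkk,fgq,wcbe] -> 10 lines: yzhy nec gigj rmbo tnps wfkk fgq wcbe ljh orx
Hunk 3: at line 5 remove [fgq,wcbe] add [vypk] -> 9 lines: yzhy nec gigj rmbo tnps wfkk vypk ljh orx
Hunk 4: at line 3 remove [tnps,wfkk,vypk] add [snr,wnyqx,fgmpk] -> 9 lines: yzhy nec gigj rmbo snr wnyqx fgmpk ljh orx
Hunk 5: at line 2 remove [rmbo,snr,wnyqx] add [ylkb,ghkr] -> 8 lines: yzhy nec gigj ylkb ghkr fgmpk ljh orx
Hunk 6: at line 2 remove [ylkb,ghkr] add [smu,bsgcb,poatx] -> 9 lines: yzhy nec gigj smu bsgcb poatx fgmpk ljh orx
Hunk 7: at line 1 remove [nec,gigj,smu] add [slnvb] -> 7 lines: yzhy slnvb bsgcb poatx fgmpk ljh orx
Final line 1: yzhy

Answer: yzhy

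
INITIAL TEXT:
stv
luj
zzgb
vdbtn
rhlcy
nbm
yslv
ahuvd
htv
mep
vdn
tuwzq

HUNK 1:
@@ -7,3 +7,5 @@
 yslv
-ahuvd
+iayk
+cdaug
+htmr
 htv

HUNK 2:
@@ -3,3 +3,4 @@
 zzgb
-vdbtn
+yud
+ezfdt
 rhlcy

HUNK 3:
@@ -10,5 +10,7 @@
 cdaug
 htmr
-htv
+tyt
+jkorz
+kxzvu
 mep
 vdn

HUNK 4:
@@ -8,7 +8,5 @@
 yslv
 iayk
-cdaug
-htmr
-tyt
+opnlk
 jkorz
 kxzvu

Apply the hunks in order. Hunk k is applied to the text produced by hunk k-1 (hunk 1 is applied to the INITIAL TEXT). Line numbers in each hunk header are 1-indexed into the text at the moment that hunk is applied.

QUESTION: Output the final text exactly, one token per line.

Answer: stv
luj
zzgb
yud
ezfdt
rhlcy
nbm
yslv
iayk
opnlk
jkorz
kxzvu
mep
vdn
tuwzq

Derivation:
Hunk 1: at line 7 remove [ahuvd] add [iayk,cdaug,htmr] -> 14 lines: stv luj zzgb vdbtn rhlcy nbm yslv iayk cdaug htmr htv mep vdn tuwzq
Hunk 2: at line 3 remove [vdbtn] add [yud,ezfdt] -> 15 lines: stv luj zzgb yud ezfdt rhlcy nbm yslv iayk cdaug htmr htv mep vdn tuwzq
Hunk 3: at line 10 remove [htv] add [tyt,jkorz,kxzvu] -> 17 lines: stv luj zzgb yud ezfdt rhlcy nbm yslv iayk cdaug htmr tyt jkorz kxzvu mep vdn tuwzq
Hunk 4: at line 8 remove [cdaug,htmr,tyt] add [opnlk] -> 15 lines: stv luj zzgb yud ezfdt rhlcy nbm yslv iayk opnlk jkorz kxzvu mep vdn tuwzq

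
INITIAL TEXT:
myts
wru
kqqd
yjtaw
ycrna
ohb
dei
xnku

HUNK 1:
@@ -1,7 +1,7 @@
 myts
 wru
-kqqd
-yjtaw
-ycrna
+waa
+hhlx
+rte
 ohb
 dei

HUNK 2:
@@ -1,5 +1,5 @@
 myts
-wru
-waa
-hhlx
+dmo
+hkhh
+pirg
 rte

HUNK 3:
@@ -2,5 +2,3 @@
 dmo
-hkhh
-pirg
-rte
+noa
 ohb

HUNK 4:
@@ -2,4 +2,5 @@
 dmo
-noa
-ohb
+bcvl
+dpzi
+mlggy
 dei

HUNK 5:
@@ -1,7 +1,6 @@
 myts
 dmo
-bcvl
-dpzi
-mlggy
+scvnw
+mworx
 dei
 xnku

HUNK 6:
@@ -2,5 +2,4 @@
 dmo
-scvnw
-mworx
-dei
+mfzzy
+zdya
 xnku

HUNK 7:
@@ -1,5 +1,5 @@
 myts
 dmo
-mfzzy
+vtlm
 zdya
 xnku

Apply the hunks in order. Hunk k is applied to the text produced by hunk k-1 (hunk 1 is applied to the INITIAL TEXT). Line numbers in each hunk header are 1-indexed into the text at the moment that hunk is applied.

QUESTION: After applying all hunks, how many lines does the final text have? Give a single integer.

Hunk 1: at line 1 remove [kqqd,yjtaw,ycrna] add [waa,hhlx,rte] -> 8 lines: myts wru waa hhlx rte ohb dei xnku
Hunk 2: at line 1 remove [wru,waa,hhlx] add [dmo,hkhh,pirg] -> 8 lines: myts dmo hkhh pirg rte ohb dei xnku
Hunk 3: at line 2 remove [hkhh,pirg,rte] add [noa] -> 6 lines: myts dmo noa ohb dei xnku
Hunk 4: at line 2 remove [noa,ohb] add [bcvl,dpzi,mlggy] -> 7 lines: myts dmo bcvl dpzi mlggy dei xnku
Hunk 5: at line 1 remove [bcvl,dpzi,mlggy] add [scvnw,mworx] -> 6 lines: myts dmo scvnw mworx dei xnku
Hunk 6: at line 2 remove [scvnw,mworx,dei] add [mfzzy,zdya] -> 5 lines: myts dmo mfzzy zdya xnku
Hunk 7: at line 1 remove [mfzzy] add [vtlm] -> 5 lines: myts dmo vtlm zdya xnku
Final line count: 5

Answer: 5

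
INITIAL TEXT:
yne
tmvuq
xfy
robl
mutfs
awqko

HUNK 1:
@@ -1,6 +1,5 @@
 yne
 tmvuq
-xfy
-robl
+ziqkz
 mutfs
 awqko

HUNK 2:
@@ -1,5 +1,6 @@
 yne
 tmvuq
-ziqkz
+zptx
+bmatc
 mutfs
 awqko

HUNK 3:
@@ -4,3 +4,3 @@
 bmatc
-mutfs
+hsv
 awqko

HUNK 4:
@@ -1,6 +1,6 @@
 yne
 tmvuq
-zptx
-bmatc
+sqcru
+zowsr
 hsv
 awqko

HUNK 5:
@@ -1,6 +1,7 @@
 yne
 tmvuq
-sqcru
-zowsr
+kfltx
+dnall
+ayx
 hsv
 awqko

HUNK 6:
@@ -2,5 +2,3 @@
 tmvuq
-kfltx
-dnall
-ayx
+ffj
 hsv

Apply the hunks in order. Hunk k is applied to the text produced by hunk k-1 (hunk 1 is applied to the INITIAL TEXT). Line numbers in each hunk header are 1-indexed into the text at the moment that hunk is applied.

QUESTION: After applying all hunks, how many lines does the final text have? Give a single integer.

Answer: 5

Derivation:
Hunk 1: at line 1 remove [xfy,robl] add [ziqkz] -> 5 lines: yne tmvuq ziqkz mutfs awqko
Hunk 2: at line 1 remove [ziqkz] add [zptx,bmatc] -> 6 lines: yne tmvuq zptx bmatc mutfs awqko
Hunk 3: at line 4 remove [mutfs] add [hsv] -> 6 lines: yne tmvuq zptx bmatc hsv awqko
Hunk 4: at line 1 remove [zptx,bmatc] add [sqcru,zowsr] -> 6 lines: yne tmvuq sqcru zowsr hsv awqko
Hunk 5: at line 1 remove [sqcru,zowsr] add [kfltx,dnall,ayx] -> 7 lines: yne tmvuq kfltx dnall ayx hsv awqko
Hunk 6: at line 2 remove [kfltx,dnall,ayx] add [ffj] -> 5 lines: yne tmvuq ffj hsv awqko
Final line count: 5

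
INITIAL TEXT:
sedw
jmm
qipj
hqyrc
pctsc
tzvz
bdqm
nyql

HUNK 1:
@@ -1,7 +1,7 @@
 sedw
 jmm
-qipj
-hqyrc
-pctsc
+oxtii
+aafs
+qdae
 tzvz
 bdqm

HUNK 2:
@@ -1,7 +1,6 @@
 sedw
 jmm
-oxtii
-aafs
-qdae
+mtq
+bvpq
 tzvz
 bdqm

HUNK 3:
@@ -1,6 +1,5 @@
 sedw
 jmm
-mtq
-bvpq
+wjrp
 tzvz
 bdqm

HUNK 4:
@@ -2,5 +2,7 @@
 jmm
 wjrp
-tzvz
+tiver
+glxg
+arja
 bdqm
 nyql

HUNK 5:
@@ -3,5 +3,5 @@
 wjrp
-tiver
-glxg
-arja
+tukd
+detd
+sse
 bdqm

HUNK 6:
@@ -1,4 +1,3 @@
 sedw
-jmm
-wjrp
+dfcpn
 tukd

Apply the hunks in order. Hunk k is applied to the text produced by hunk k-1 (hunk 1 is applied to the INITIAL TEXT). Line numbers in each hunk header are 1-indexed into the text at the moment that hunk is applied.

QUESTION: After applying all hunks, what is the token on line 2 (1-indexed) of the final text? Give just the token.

Answer: dfcpn

Derivation:
Hunk 1: at line 1 remove [qipj,hqyrc,pctsc] add [oxtii,aafs,qdae] -> 8 lines: sedw jmm oxtii aafs qdae tzvz bdqm nyql
Hunk 2: at line 1 remove [oxtii,aafs,qdae] add [mtq,bvpq] -> 7 lines: sedw jmm mtq bvpq tzvz bdqm nyql
Hunk 3: at line 1 remove [mtq,bvpq] add [wjrp] -> 6 lines: sedw jmm wjrp tzvz bdqm nyql
Hunk 4: at line 2 remove [tzvz] add [tiver,glxg,arja] -> 8 lines: sedw jmm wjrp tiver glxg arja bdqm nyql
Hunk 5: at line 3 remove [tiver,glxg,arja] add [tukd,detd,sse] -> 8 lines: sedw jmm wjrp tukd detd sse bdqm nyql
Hunk 6: at line 1 remove [jmm,wjrp] add [dfcpn] -> 7 lines: sedw dfcpn tukd detd sse bdqm nyql
Final line 2: dfcpn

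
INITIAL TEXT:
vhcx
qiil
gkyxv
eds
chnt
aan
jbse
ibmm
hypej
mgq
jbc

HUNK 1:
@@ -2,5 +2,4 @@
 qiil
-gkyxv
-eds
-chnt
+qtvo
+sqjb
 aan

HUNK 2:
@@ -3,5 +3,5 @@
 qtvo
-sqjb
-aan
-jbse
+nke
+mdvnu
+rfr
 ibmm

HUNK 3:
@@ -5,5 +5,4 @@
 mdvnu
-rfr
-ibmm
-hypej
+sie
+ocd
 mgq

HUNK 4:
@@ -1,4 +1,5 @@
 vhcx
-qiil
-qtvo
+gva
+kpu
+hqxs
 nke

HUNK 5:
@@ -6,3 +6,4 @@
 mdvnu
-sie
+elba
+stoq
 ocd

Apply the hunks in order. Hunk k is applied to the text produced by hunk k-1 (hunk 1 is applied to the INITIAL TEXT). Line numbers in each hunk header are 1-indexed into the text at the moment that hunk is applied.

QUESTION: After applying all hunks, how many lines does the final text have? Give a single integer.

Hunk 1: at line 2 remove [gkyxv,eds,chnt] add [qtvo,sqjb] -> 10 lines: vhcx qiil qtvo sqjb aan jbse ibmm hypej mgq jbc
Hunk 2: at line 3 remove [sqjb,aan,jbse] add [nke,mdvnu,rfr] -> 10 lines: vhcx qiil qtvo nke mdvnu rfr ibmm hypej mgq jbc
Hunk 3: at line 5 remove [rfr,ibmm,hypej] add [sie,ocd] -> 9 lines: vhcx qiil qtvo nke mdvnu sie ocd mgq jbc
Hunk 4: at line 1 remove [qiil,qtvo] add [gva,kpu,hqxs] -> 10 lines: vhcx gva kpu hqxs nke mdvnu sie ocd mgq jbc
Hunk 5: at line 6 remove [sie] add [elba,stoq] -> 11 lines: vhcx gva kpu hqxs nke mdvnu elba stoq ocd mgq jbc
Final line count: 11

Answer: 11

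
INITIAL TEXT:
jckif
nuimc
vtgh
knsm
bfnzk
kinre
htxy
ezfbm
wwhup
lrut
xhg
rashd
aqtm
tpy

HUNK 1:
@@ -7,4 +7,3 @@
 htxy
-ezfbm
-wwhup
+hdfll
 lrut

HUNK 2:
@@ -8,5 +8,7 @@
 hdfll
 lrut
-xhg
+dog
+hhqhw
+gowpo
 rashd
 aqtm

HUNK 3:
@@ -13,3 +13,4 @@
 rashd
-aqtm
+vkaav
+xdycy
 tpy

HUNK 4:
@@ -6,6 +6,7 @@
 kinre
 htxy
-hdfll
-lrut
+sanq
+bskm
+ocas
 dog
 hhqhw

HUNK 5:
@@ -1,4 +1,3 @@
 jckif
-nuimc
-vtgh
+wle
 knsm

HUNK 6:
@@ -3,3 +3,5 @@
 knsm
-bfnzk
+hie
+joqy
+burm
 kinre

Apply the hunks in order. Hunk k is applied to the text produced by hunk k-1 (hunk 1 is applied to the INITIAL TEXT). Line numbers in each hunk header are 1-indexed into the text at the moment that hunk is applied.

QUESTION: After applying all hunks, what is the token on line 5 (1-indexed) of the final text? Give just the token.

Answer: joqy

Derivation:
Hunk 1: at line 7 remove [ezfbm,wwhup] add [hdfll] -> 13 lines: jckif nuimc vtgh knsm bfnzk kinre htxy hdfll lrut xhg rashd aqtm tpy
Hunk 2: at line 8 remove [xhg] add [dog,hhqhw,gowpo] -> 15 lines: jckif nuimc vtgh knsm bfnzk kinre htxy hdfll lrut dog hhqhw gowpo rashd aqtm tpy
Hunk 3: at line 13 remove [aqtm] add [vkaav,xdycy] -> 16 lines: jckif nuimc vtgh knsm bfnzk kinre htxy hdfll lrut dog hhqhw gowpo rashd vkaav xdycy tpy
Hunk 4: at line 6 remove [hdfll,lrut] add [sanq,bskm,ocas] -> 17 lines: jckif nuimc vtgh knsm bfnzk kinre htxy sanq bskm ocas dog hhqhw gowpo rashd vkaav xdycy tpy
Hunk 5: at line 1 remove [nuimc,vtgh] add [wle] -> 16 lines: jckif wle knsm bfnzk kinre htxy sanq bskm ocas dog hhqhw gowpo rashd vkaav xdycy tpy
Hunk 6: at line 3 remove [bfnzk] add [hie,joqy,burm] -> 18 lines: jckif wle knsm hie joqy burm kinre htxy sanq bskm ocas dog hhqhw gowpo rashd vkaav xdycy tpy
Final line 5: joqy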